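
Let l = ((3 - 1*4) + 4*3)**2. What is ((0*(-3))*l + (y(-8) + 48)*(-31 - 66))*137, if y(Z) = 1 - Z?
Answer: -757473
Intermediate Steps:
l = 121 (l = ((3 - 4) + 12)**2 = (-1 + 12)**2 = 11**2 = 121)
((0*(-3))*l + (y(-8) + 48)*(-31 - 66))*137 = ((0*(-3))*121 + ((1 - 1*(-8)) + 48)*(-31 - 66))*137 = (0*121 + ((1 + 8) + 48)*(-97))*137 = (0 + (9 + 48)*(-97))*137 = (0 + 57*(-97))*137 = (0 - 5529)*137 = -5529*137 = -757473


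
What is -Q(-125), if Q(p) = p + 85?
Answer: 40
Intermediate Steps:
Q(p) = 85 + p
-Q(-125) = -(85 - 125) = -1*(-40) = 40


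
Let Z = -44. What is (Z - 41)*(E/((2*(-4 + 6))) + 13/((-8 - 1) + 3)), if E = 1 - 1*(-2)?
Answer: 1445/12 ≈ 120.42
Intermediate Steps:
E = 3 (E = 1 + 2 = 3)
(Z - 41)*(E/((2*(-4 + 6))) + 13/((-8 - 1) + 3)) = (-44 - 41)*(3/((2*(-4 + 6))) + 13/((-8 - 1) + 3)) = -85*(3/((2*2)) + 13/(-9 + 3)) = -85*(3/4 + 13/(-6)) = -85*(3*(¼) + 13*(-⅙)) = -85*(¾ - 13/6) = -85*(-17/12) = 1445/12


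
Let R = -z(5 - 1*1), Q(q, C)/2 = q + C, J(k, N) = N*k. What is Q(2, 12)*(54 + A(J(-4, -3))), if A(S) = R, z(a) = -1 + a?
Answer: 1428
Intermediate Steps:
Q(q, C) = 2*C + 2*q (Q(q, C) = 2*(q + C) = 2*(C + q) = 2*C + 2*q)
R = -3 (R = -(-1 + (5 - 1*1)) = -(-1 + (5 - 1)) = -(-1 + 4) = -1*3 = -3)
A(S) = -3
Q(2, 12)*(54 + A(J(-4, -3))) = (2*12 + 2*2)*(54 - 3) = (24 + 4)*51 = 28*51 = 1428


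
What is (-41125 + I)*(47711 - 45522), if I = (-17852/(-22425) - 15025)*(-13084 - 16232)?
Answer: 7206304166686009/7475 ≈ 9.6405e+11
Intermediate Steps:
I = 3292360477756/7475 (I = (-17852*(-1/22425) - 15025)*(-29316) = (17852/22425 - 15025)*(-29316) = -336917773/22425*(-29316) = 3292360477756/7475 ≈ 4.4045e+8)
(-41125 + I)*(47711 - 45522) = (-41125 + 3292360477756/7475)*(47711 - 45522) = (3292053068381/7475)*2189 = 7206304166686009/7475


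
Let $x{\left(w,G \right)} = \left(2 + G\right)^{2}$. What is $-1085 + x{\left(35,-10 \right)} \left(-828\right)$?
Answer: $-54077$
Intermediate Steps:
$-1085 + x{\left(35,-10 \right)} \left(-828\right) = -1085 + \left(2 - 10\right)^{2} \left(-828\right) = -1085 + \left(-8\right)^{2} \left(-828\right) = -1085 + 64 \left(-828\right) = -1085 - 52992 = -54077$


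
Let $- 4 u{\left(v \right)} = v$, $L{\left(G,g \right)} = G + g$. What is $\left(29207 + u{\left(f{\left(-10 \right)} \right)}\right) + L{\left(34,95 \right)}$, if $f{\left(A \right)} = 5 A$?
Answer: $\frac{58697}{2} \approx 29349.0$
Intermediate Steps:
$u{\left(v \right)} = - \frac{v}{4}$
$\left(29207 + u{\left(f{\left(-10 \right)} \right)}\right) + L{\left(34,95 \right)} = \left(29207 - \frac{5 \left(-10\right)}{4}\right) + \left(34 + 95\right) = \left(29207 - - \frac{25}{2}\right) + 129 = \left(29207 + \frac{25}{2}\right) + 129 = \frac{58439}{2} + 129 = \frac{58697}{2}$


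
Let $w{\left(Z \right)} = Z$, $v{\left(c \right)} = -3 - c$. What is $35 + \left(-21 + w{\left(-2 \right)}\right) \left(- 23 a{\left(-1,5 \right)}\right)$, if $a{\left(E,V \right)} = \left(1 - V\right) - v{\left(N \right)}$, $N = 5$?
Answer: $2151$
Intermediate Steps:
$a{\left(E,V \right)} = 9 - V$ ($a{\left(E,V \right)} = \left(1 - V\right) - \left(-3 - 5\right) = \left(1 - V\right) - -8 = \left(1 - V\right) + 8 = 9 - V$)
$35 + \left(-21 + w{\left(-2 \right)}\right) \left(- 23 a{\left(-1,5 \right)}\right) = 35 + \left(-21 - 2\right) \left(- 23 \left(9 - 5\right)\right) = 35 - 23 \left(- 23 \left(9 - 5\right)\right) = 35 - 23 \left(\left(-23\right) 4\right) = 35 - -2116 = 35 + 2116 = 2151$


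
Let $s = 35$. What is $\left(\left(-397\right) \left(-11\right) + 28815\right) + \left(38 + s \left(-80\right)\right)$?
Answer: $30420$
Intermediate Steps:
$\left(\left(-397\right) \left(-11\right) + 28815\right) + \left(38 + s \left(-80\right)\right) = \left(\left(-397\right) \left(-11\right) + 28815\right) + \left(38 + 35 \left(-80\right)\right) = \left(4367 + 28815\right) + \left(38 - 2800\right) = 33182 - 2762 = 30420$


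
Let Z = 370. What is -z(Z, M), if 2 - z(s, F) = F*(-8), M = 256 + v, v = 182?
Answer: -3506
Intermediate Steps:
M = 438 (M = 256 + 182 = 438)
z(s, F) = 2 + 8*F (z(s, F) = 2 - F*(-8) = 2 - (-8)*F = 2 + 8*F)
-z(Z, M) = -(2 + 8*438) = -(2 + 3504) = -1*3506 = -3506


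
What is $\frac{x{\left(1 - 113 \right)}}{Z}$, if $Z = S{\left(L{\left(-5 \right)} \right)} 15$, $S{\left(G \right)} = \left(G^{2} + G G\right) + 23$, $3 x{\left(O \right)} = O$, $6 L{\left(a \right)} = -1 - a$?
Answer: $- \frac{112}{1075} \approx -0.10419$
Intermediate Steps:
$L{\left(a \right)} = - \frac{1}{6} - \frac{a}{6}$ ($L{\left(a \right)} = \frac{-1 - a}{6} = - \frac{1}{6} - \frac{a}{6}$)
$x{\left(O \right)} = \frac{O}{3}$
$S{\left(G \right)} = 23 + 2 G^{2}$ ($S{\left(G \right)} = \left(G^{2} + G^{2}\right) + 23 = 2 G^{2} + 23 = 23 + 2 G^{2}$)
$Z = \frac{1075}{3}$ ($Z = \left(23 + 2 \left(- \frac{1}{6} - - \frac{5}{6}\right)^{2}\right) 15 = \left(23 + 2 \left(- \frac{1}{6} + \frac{5}{6}\right)^{2}\right) 15 = \left(23 + 2 \left(\frac{2}{3}\right)^{2}\right) 15 = \left(23 + 2 \cdot \frac{4}{9}\right) 15 = \left(23 + \frac{8}{9}\right) 15 = \frac{215}{9} \cdot 15 = \frac{1075}{3} \approx 358.33$)
$\frac{x{\left(1 - 113 \right)}}{Z} = \frac{\frac{1}{3} \left(1 - 113\right)}{\frac{1075}{3}} = \frac{1}{3} \left(-112\right) \frac{3}{1075} = \left(- \frac{112}{3}\right) \frac{3}{1075} = - \frac{112}{1075}$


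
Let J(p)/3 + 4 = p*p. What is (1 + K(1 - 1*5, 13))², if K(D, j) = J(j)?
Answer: 246016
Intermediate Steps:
J(p) = -12 + 3*p² (J(p) = -12 + 3*(p*p) = -12 + 3*p²)
K(D, j) = -12 + 3*j²
(1 + K(1 - 1*5, 13))² = (1 + (-12 + 3*13²))² = (1 + (-12 + 3*169))² = (1 + (-12 + 507))² = (1 + 495)² = 496² = 246016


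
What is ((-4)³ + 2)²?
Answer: 3844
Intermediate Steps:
((-4)³ + 2)² = (-64 + 2)² = (-62)² = 3844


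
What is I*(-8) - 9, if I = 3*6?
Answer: -153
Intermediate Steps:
I = 18
I*(-8) - 9 = 18*(-8) - 9 = -144 - 9 = -153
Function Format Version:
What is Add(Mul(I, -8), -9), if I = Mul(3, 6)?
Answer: -153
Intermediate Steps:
I = 18
Add(Mul(I, -8), -9) = Add(Mul(18, -8), -9) = Add(-144, -9) = -153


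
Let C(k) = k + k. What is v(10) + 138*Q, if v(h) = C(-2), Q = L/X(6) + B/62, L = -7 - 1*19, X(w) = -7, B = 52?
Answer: 135476/217 ≈ 624.31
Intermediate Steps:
C(k) = 2*k
L = -26 (L = -7 - 19 = -26)
Q = 988/217 (Q = -26/(-7) + 52/62 = -26*(-⅐) + 52*(1/62) = 26/7 + 26/31 = 988/217 ≈ 4.5530)
v(h) = -4 (v(h) = 2*(-2) = -4)
v(10) + 138*Q = -4 + 138*(988/217) = -4 + 136344/217 = 135476/217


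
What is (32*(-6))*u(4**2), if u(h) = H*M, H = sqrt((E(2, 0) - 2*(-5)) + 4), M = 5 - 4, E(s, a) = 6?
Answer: -384*sqrt(5) ≈ -858.65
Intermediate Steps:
M = 1
H = 2*sqrt(5) (H = sqrt((6 - 2*(-5)) + 4) = sqrt((6 + 10) + 4) = sqrt(16 + 4) = sqrt(20) = 2*sqrt(5) ≈ 4.4721)
u(h) = 2*sqrt(5) (u(h) = (2*sqrt(5))*1 = 2*sqrt(5))
(32*(-6))*u(4**2) = (32*(-6))*(2*sqrt(5)) = -384*sqrt(5)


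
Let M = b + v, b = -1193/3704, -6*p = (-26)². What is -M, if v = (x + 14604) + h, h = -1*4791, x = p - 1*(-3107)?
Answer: -142311509/11112 ≈ -12807.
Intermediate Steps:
p = -338/3 (p = -⅙*(-26)² = -⅙*676 = -338/3 ≈ -112.67)
b = -1193/3704 (b = -1193*1/3704 = -1193/3704 ≈ -0.32208)
x = 8983/3 (x = -338/3 - 1*(-3107) = -338/3 + 3107 = 8983/3 ≈ 2994.3)
h = -4791
v = 38422/3 (v = (8983/3 + 14604) - 4791 = 52795/3 - 4791 = 38422/3 ≈ 12807.)
M = 142311509/11112 (M = -1193/3704 + 38422/3 = 142311509/11112 ≈ 12807.)
-M = -1*142311509/11112 = -142311509/11112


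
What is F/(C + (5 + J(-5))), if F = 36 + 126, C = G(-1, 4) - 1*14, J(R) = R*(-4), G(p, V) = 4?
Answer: 54/5 ≈ 10.800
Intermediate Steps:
J(R) = -4*R
C = -10 (C = 4 - 1*14 = 4 - 14 = -10)
F = 162
F/(C + (5 + J(-5))) = 162/(-10 + (5 - 4*(-5))) = 162/(-10 + (5 + 20)) = 162/(-10 + 25) = 162/15 = (1/15)*162 = 54/5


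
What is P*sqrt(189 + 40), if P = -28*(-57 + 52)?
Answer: 140*sqrt(229) ≈ 2118.6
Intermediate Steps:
P = 140 (P = -28*(-5) = 140)
P*sqrt(189 + 40) = 140*sqrt(189 + 40) = 140*sqrt(229)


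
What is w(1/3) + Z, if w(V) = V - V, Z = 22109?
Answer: 22109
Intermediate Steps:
w(V) = 0
w(1/3) + Z = 0 + 22109 = 22109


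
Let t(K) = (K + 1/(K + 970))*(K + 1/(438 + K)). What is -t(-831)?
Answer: -37723064672/54627 ≈ -6.9056e+5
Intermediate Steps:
t(K) = (K + 1/(438 + K))*(K + 1/(970 + K)) (t(K) = (K + 1/(970 + K))*(K + 1/(438 + K)) = (K + 1/(438 + K))*(K + 1/(970 + K)))
-t(-831) = -(1 + (-831)⁴ + 1408*(-831) + 1408*(-831)³ + 424862*(-831)²)/(424860 + (-831)² + 1408*(-831)) = -(1 + 476874494721 - 1170048 + 1408*(-573856191) + 424862*690561)/(424860 + 690561 - 1170048) = -(1 + 476874494721 - 1170048 - 807989516928 + 293393127582)/(-54627) = -(-1)*(-37723064672)/54627 = -1*37723064672/54627 = -37723064672/54627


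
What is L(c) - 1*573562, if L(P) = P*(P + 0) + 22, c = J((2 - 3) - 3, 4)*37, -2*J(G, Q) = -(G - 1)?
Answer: -2259935/4 ≈ -5.6498e+5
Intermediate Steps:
J(G, Q) = -½ + G/2 (J(G, Q) = -(-1)*(G - 1)/2 = -(-1)*(-1 + G)/2 = -(1 - G)/2 = -½ + G/2)
c = -185/2 (c = (-½ + ((2 - 3) - 3)/2)*37 = (-½ + (-1 - 3)/2)*37 = (-½ + (½)*(-4))*37 = (-½ - 2)*37 = -5/2*37 = -185/2 ≈ -92.500)
L(P) = 22 + P² (L(P) = P*P + 22 = P² + 22 = 22 + P²)
L(c) - 1*573562 = (22 + (-185/2)²) - 1*573562 = (22 + 34225/4) - 573562 = 34313/4 - 573562 = -2259935/4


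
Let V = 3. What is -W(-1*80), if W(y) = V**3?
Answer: -27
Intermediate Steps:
W(y) = 27 (W(y) = 3**3 = 27)
-W(-1*80) = -1*27 = -27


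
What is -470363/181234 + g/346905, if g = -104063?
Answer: -182031030257/62870980770 ≈ -2.8953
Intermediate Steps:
-470363/181234 + g/346905 = -470363/181234 - 104063/346905 = -182031030257/62870980770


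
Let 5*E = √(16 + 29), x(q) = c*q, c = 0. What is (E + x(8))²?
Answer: 9/5 ≈ 1.8000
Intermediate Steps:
x(q) = 0 (x(q) = 0*q = 0)
E = 3*√5/5 (E = √(16 + 29)/5 = √45/5 = (3*√5)/5 = 3*√5/5 ≈ 1.3416)
(E + x(8))² = (3*√5/5 + 0)² = (3*√5/5)² = 9/5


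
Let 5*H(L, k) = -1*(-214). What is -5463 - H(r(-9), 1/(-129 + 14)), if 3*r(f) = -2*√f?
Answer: -27529/5 ≈ -5505.8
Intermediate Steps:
r(f) = -2*√f/3 (r(f) = (-2*√f)/3 = -2*√f/3)
H(L, k) = 214/5 (H(L, k) = (-1*(-214))/5 = (⅕)*214 = 214/5)
-5463 - H(r(-9), 1/(-129 + 14)) = -5463 - 1*214/5 = -5463 - 214/5 = -27529/5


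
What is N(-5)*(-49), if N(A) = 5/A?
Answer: 49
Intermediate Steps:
N(-5)*(-49) = (5/(-5))*(-49) = (5*(-1/5))*(-49) = -1*(-49) = 49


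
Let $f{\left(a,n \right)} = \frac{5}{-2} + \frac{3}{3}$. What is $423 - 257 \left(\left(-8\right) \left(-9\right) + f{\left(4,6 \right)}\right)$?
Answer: $- \frac{35391}{2} \approx -17696.0$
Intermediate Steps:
$f{\left(a,n \right)} = - \frac{3}{2}$ ($f{\left(a,n \right)} = 5 \left(- \frac{1}{2}\right) + 3 \cdot \frac{1}{3} = - \frac{5}{2} + 1 = - \frac{3}{2}$)
$423 - 257 \left(\left(-8\right) \left(-9\right) + f{\left(4,6 \right)}\right) = 423 - 257 \left(\left(-8\right) \left(-9\right) - \frac{3}{2}\right) = 423 - 257 \left(72 - \frac{3}{2}\right) = 423 - \frac{36237}{2} = - \frac{35391}{2}$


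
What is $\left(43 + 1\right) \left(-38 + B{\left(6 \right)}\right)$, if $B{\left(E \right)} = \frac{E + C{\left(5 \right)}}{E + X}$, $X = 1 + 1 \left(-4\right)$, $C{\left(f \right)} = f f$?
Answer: $- \frac{3652}{3} \approx -1217.3$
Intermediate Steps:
$C{\left(f \right)} = f^{2}$
$X = -3$ ($X = 1 - 4 = -3$)
$B{\left(E \right)} = \frac{25 + E}{-3 + E}$ ($B{\left(E \right)} = \frac{E + 5^{2}}{E - 3} = \frac{E + 25}{-3 + E} = \frac{25 + E}{-3 + E}$)
$\left(43 + 1\right) \left(-38 + B{\left(6 \right)}\right) = \left(43 + 1\right) \left(-38 + \frac{25 + 6}{-3 + 6}\right) = 44 \left(-38 + \frac{1}{3} \cdot 31\right) = 44 \left(-38 + \frac{31}{3}\right) = 44 \left(- \frac{83}{3}\right) = - \frac{3652}{3}$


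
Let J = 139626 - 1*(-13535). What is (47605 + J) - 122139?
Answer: 78627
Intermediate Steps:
J = 153161 (J = 139626 + 13535 = 153161)
(47605 + J) - 122139 = (47605 + 153161) - 122139 = 200766 - 122139 = 78627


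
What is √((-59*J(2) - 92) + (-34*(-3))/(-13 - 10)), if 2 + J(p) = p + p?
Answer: 6*I*√3151/23 ≈ 14.644*I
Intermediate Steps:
J(p) = -2 + 2*p (J(p) = -2 + (p + p) = -2 + 2*p)
√((-59*J(2) - 92) + (-34*(-3))/(-13 - 10)) = √((-59*(-2 + 2*2) - 92) + (-34*(-3))/(-13 - 10)) = √((-59*(-2 + 4) - 92) + 102/(-23)) = √((-59*2 - 92) + 102*(-1/23)) = √((-118 - 92) - 102/23) = √(-210 - 102/23) = √(-4932/23) = 6*I*√3151/23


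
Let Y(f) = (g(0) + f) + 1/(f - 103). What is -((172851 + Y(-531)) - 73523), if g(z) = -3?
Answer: -62635395/634 ≈ -98794.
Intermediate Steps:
Y(f) = -3 + f + 1/(-103 + f) (Y(f) = (-3 + f) + 1/(f - 103) = (-3 + f) + 1/(-103 + f) = -3 + f + 1/(-103 + f))
-((172851 + Y(-531)) - 73523) = -((172851 + (310 + (-531)² - 106*(-531))/(-103 - 531)) - 73523) = -((172851 + (310 + 281961 + 56286)/(-634)) - 73523) = -((172851 - 1/634*338557) - 73523) = -((172851 - 338557/634) - 73523) = -(109248977/634 - 73523) = -1*62635395/634 = -62635395/634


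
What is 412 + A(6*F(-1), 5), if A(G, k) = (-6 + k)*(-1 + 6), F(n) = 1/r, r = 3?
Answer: 407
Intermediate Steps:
F(n) = ⅓ (F(n) = 1/3 = ⅓)
A(G, k) = -30 + 5*k (A(G, k) = (-6 + k)*5 = -30 + 5*k)
412 + A(6*F(-1), 5) = 412 + (-30 + 5*5) = 412 + (-30 + 25) = 412 - 5 = 407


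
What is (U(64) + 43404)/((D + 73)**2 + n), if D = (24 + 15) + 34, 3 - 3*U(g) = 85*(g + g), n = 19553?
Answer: 119335/122607 ≈ 0.97331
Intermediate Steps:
U(g) = 1 - 170*g/3 (U(g) = 1 - 85*(g + g)/3 = 1 - 85*2*g/3 = 1 - 170*g/3)
D = 73 (D = 39 + 34 = 73)
(U(64) + 43404)/((D + 73)**2 + n) = ((1 - 170/3*64) + 43404)/((73 + 73)**2 + 19553) = ((1 - 10880/3) + 43404)/(146**2 + 19553) = (-10877/3 + 43404)/(21316 + 19553) = (119335/3)/40869 = (119335/3)*(1/40869) = 119335/122607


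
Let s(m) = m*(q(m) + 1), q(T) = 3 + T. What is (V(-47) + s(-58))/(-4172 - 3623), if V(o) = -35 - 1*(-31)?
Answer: -3128/7795 ≈ -0.40128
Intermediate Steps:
V(o) = -4 (V(o) = -35 + 31 = -4)
s(m) = m*(4 + m) (s(m) = m*((3 + m) + 1) = m*(4 + m))
(V(-47) + s(-58))/(-4172 - 3623) = (-4 - 58*(4 - 58))/(-4172 - 3623) = (-4 - 58*(-54))/(-7795) = (-4 + 3132)*(-1/7795) = 3128*(-1/7795) = -3128/7795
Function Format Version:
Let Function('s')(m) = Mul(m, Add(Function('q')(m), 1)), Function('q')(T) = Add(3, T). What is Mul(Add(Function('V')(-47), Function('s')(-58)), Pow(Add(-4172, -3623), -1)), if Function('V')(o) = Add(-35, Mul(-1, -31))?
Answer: Rational(-3128, 7795) ≈ -0.40128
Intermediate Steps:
Function('V')(o) = -4 (Function('V')(o) = Add(-35, 31) = -4)
Function('s')(m) = Mul(m, Add(4, m)) (Function('s')(m) = Mul(m, Add(Add(3, m), 1)) = Mul(m, Add(4, m)))
Mul(Add(Function('V')(-47), Function('s')(-58)), Pow(Add(-4172, -3623), -1)) = Mul(Add(-4, Mul(-58, Add(4, -58))), Pow(Add(-4172, -3623), -1)) = Mul(Add(-4, Mul(-58, -54)), Pow(-7795, -1)) = Mul(Add(-4, 3132), Rational(-1, 7795)) = Mul(3128, Rational(-1, 7795)) = Rational(-3128, 7795)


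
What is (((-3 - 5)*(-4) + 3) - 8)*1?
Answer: 27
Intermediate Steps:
(((-3 - 5)*(-4) + 3) - 8)*1 = ((-8*(-4) + 3) - 8)*1 = ((32 + 3) - 8)*1 = (35 - 8)*1 = 27*1 = 27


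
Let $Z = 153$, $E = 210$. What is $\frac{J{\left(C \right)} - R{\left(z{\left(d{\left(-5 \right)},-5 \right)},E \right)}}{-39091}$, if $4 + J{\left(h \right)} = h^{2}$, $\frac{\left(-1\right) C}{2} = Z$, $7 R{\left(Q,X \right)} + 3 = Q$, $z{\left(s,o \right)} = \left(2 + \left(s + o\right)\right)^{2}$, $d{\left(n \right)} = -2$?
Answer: $- \frac{21142}{8827} \approx -2.3951$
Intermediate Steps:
$z{\left(s,o \right)} = \left(2 + o + s\right)^{2}$ ($z{\left(s,o \right)} = \left(2 + \left(o + s\right)\right)^{2} = \left(2 + o + s\right)^{2}$)
$R{\left(Q,X \right)} = - \frac{3}{7} + \frac{Q}{7}$
$C = -306$ ($C = \left(-2\right) 153 = -306$)
$J{\left(h \right)} = -4 + h^{2}$
$\frac{J{\left(C \right)} - R{\left(z{\left(d{\left(-5 \right)},-5 \right)},E \right)}}{-39091} = \frac{\left(-4 + \left(-306\right)^{2}\right) - \left(- \frac{3}{7} + \frac{\left(2 - 5 - 2\right)^{2}}{7}\right)}{-39091} = \left(\left(-4 + 93636\right) - \left(- \frac{3}{7} + \frac{\left(-5\right)^{2}}{7}\right)\right) \left(- \frac{1}{39091}\right) = \left(93632 - \left(- \frac{3}{7} + \frac{1}{7} \cdot 25\right)\right) \left(- \frac{1}{39091}\right) = \left(93632 - \left(- \frac{3}{7} + \frac{25}{7}\right)\right) \left(- \frac{1}{39091}\right) = \left(93632 - \frac{22}{7}\right) \left(- \frac{1}{39091}\right) = \frac{655402}{7} \left(- \frac{1}{39091}\right) = - \frac{21142}{8827}$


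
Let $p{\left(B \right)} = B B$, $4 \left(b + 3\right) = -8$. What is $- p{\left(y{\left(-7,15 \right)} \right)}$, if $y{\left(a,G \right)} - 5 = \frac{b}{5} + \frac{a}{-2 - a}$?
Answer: $- \frac{169}{25} \approx -6.76$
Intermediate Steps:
$b = -5$ ($b = -3 + \frac{1}{4} \left(-8\right) = -3 - 2 = -5$)
$y{\left(a,G \right)} = 4 + \frac{a}{-2 - a}$ ($y{\left(a,G \right)} = 5 + \left(- \frac{5}{5} + \frac{a}{-2 - a}\right) = 5 + \left(\left(-5\right) \frac{1}{5} + \frac{a}{-2 - a}\right) = 5 + \left(-1 + \frac{a}{-2 - a}\right) = 4 + \frac{a}{-2 - a}$)
$p{\left(B \right)} = B^{2}$
$- p{\left(y{\left(-7,15 \right)} \right)} = - \left(\frac{8 + 3 \left(-7\right)}{2 - 7}\right)^{2} = - \left(\frac{8 - 21}{-5}\right)^{2} = - \left(\left(- \frac{1}{5}\right) \left(-13\right)\right)^{2} = - \left(\frac{13}{5}\right)^{2} = \left(-1\right) \frac{169}{25} = - \frac{169}{25}$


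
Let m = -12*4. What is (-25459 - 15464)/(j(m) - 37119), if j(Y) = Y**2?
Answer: 13641/11605 ≈ 1.1754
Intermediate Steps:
m = -48
(-25459 - 15464)/(j(m) - 37119) = (-25459 - 15464)/((-48)**2 - 37119) = -40923/(2304 - 37119) = -40923/(-34815) = -40923*(-1/34815) = 13641/11605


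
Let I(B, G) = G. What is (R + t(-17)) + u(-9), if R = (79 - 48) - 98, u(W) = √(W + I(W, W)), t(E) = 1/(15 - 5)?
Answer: -669/10 + 3*I*√2 ≈ -66.9 + 4.2426*I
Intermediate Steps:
t(E) = ⅒ (t(E) = 1/10 = ⅒)
u(W) = √2*√W (u(W) = √(W + W) = √(2*W) = √2*√W)
R = -67 (R = 31 - 98 = -67)
(R + t(-17)) + u(-9) = (-67 + ⅒) + √2*√(-9) = -669/10 + √2*(3*I) = -669/10 + 3*I*√2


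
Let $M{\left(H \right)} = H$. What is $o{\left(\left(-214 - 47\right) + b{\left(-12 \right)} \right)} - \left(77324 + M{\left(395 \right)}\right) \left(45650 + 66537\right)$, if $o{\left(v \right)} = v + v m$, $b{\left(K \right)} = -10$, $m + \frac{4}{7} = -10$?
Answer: $- \frac{61033412014}{7} \approx -8.7191 \cdot 10^{9}$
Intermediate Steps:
$m = - \frac{74}{7}$ ($m = - \frac{4}{7} - 10 = - \frac{74}{7} \approx -10.571$)
$o{\left(v \right)} = - \frac{67 v}{7}$ ($o{\left(v \right)} = v + v \left(- \frac{74}{7}\right) = v - \frac{74 v}{7} = - \frac{67 v}{7}$)
$o{\left(\left(-214 - 47\right) + b{\left(-12 \right)} \right)} - \left(77324 + M{\left(395 \right)}\right) \left(45650 + 66537\right) = - \frac{67 \left(\left(-214 - 47\right) - 10\right)}{7} - \left(77324 + 395\right) \left(45650 + 66537\right) = - \frac{67 \left(-261 - 10\right)}{7} - 77719 \cdot 112187 = \left(- \frac{67}{7}\right) \left(-271\right) - 8719061453 = \frac{18157}{7} - 8719061453 = - \frac{61033412014}{7}$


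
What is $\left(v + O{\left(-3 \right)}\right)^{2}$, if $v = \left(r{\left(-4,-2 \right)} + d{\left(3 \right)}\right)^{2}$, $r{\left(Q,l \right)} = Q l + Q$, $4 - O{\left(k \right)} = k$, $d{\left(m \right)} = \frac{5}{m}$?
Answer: $\frac{123904}{81} \approx 1529.7$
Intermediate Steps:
$O{\left(k \right)} = 4 - k$
$r{\left(Q,l \right)} = Q + Q l$
$v = \frac{289}{9}$ ($v = \left(- 4 \left(1 - 2\right) + \frac{5}{3}\right)^{2} = \left(\left(-4\right) \left(-1\right) + 5 \cdot \frac{1}{3}\right)^{2} = \left(4 + \frac{5}{3}\right)^{2} = \left(\frac{17}{3}\right)^{2} = \frac{289}{9} \approx 32.111$)
$\left(v + O{\left(-3 \right)}\right)^{2} = \left(\frac{289}{9} + \left(4 - -3\right)\right)^{2} = \left(\frac{289}{9} + \left(4 + 3\right)\right)^{2} = \left(\frac{289}{9} + 7\right)^{2} = \left(\frac{352}{9}\right)^{2} = \frac{123904}{81}$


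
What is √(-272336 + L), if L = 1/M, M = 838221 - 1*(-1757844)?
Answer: I*√1835423037677303535/2596065 ≈ 521.86*I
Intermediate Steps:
M = 2596065 (M = 838221 + 1757844 = 2596065)
L = 1/2596065 ≈ 3.8520e-7
√(-272336 + L) = √(-272336 + 1/2596065) = √(-707001957839/2596065) = I*√1835423037677303535/2596065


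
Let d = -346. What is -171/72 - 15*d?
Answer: 41501/8 ≈ 5187.6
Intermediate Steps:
-171/72 - 15*d = -171/72 - 15*(-346) = -171*1/72 + 5190 = -19/8 + 5190 = 41501/8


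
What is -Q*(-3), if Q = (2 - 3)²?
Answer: 3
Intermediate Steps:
Q = 1 (Q = (-1)² = 1)
-Q*(-3) = -1*1*(-3) = -1*(-3) = 3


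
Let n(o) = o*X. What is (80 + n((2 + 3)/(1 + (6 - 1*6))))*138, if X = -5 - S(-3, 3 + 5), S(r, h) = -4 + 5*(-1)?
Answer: 13800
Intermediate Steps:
S(r, h) = -9 (S(r, h) = -4 - 5 = -9)
X = 4 (X = -5 - 1*(-9) = -5 + 9 = 4)
n(o) = 4*o (n(o) = o*4 = 4*o)
(80 + n((2 + 3)/(1 + (6 - 1*6))))*138 = (80 + 4*((2 + 3)/(1 + (6 - 1*6))))*138 = (80 + 4*(5/(1 + (6 - 6))))*138 = (80 + 4*(5/(1 + 0)))*138 = (80 + 4*(5/1))*138 = (80 + 4*(5*1))*138 = (80 + 4*5)*138 = (80 + 20)*138 = 100*138 = 13800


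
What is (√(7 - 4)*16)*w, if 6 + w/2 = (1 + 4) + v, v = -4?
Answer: -160*√3 ≈ -277.13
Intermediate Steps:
w = -10 (w = -12 + 2*((1 + 4) - 4) = -12 + 2*(5 - 4) = -12 + 2*1 = -12 + 2 = -10)
(√(7 - 4)*16)*w = (√(7 - 4)*16)*(-10) = (√3*16)*(-10) = (16*√3)*(-10) = -160*√3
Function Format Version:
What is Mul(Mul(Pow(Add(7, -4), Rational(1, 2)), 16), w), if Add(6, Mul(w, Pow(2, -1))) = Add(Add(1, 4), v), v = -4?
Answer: Mul(-160, Pow(3, Rational(1, 2))) ≈ -277.13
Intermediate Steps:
w = -10 (w = Add(-12, Mul(2, Add(Add(1, 4), -4))) = Add(-12, Mul(2, Add(5, -4))) = Add(-12, Mul(2, 1)) = Add(-12, 2) = -10)
Mul(Mul(Pow(Add(7, -4), Rational(1, 2)), 16), w) = Mul(Mul(Pow(Add(7, -4), Rational(1, 2)), 16), -10) = Mul(Mul(Pow(3, Rational(1, 2)), 16), -10) = Mul(Mul(16, Pow(3, Rational(1, 2))), -10) = Mul(-160, Pow(3, Rational(1, 2)))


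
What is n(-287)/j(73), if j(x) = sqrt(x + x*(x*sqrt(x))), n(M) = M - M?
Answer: 0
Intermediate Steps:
n(M) = 0
j(x) = sqrt(x + x**(5/2)) (j(x) = sqrt(x + x*x**(3/2)) = sqrt(x + x**(5/2)))
n(-287)/j(73) = 0/(sqrt(73 + 73**(5/2))) = 0/(sqrt(73 + 5329*sqrt(73))) = 0/sqrt(73 + 5329*sqrt(73)) = 0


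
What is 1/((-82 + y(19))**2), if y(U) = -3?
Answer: 1/7225 ≈ 0.00013841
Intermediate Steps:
1/((-82 + y(19))**2) = 1/((-82 - 3)**2) = 1/((-85)**2) = 1/7225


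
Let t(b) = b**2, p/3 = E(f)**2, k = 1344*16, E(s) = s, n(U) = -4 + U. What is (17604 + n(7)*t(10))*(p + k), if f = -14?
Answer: 395535168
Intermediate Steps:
k = 21504
p = 588 (p = 3*(-14)**2 = 3*196 = 588)
(17604 + n(7)*t(10))*(p + k) = (17604 + (-4 + 7)*10**2)*(588 + 21504) = (17604 + 3*100)*22092 = (17604 + 300)*22092 = 17904*22092 = 395535168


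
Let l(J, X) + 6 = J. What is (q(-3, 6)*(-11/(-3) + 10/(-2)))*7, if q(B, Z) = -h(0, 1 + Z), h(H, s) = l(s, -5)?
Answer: 28/3 ≈ 9.3333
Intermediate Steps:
l(J, X) = -6 + J
h(H, s) = -6 + s
q(B, Z) = 5 - Z (q(B, Z) = -(-6 + (1 + Z)) = -(-5 + Z) = 5 - Z)
(q(-3, 6)*(-11/(-3) + 10/(-2)))*7 = ((5 - 1*6)*(-11/(-3) + 10/(-2)))*7 = ((5 - 6)*(-11*(-⅓) + 10*(-½)))*7 = -(11/3 - 5)*7 = -1*(-4/3)*7 = (4/3)*7 = 28/3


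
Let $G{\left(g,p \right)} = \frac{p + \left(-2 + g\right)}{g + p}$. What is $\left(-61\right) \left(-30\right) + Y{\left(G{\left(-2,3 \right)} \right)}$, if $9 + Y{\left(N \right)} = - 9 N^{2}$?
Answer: $1812$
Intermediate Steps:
$G{\left(g,p \right)} = \frac{-2 + g + p}{g + p}$
$Y{\left(N \right)} = -9 - 9 N^{2}$
$\left(-61\right) \left(-30\right) + Y{\left(G{\left(-2,3 \right)} \right)} = \left(-61\right) \left(-30\right) - \left(9 + 9 \left(\frac{-2 - 2 + 3}{-2 + 3}\right)^{2}\right) = 1830 - \left(9 + 9 \left(1^{-1} \left(-1\right)\right)^{2}\right) = 1830 - \left(9 + 9 \left(1 \left(-1\right)\right)^{2}\right) = 1830 - \left(9 + 9 \left(-1\right)^{2}\right) = 1830 - 18 = 1812$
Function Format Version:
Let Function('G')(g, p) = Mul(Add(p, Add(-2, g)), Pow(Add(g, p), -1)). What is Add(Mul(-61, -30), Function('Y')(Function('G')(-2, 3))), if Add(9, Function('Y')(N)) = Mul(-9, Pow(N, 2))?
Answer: 1812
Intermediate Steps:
Function('G')(g, p) = Mul(Pow(Add(g, p), -1), Add(-2, g, p)) (Function('G')(g, p) = Mul(Add(-2, g, p), Pow(Add(g, p), -1)) = Mul(Pow(Add(g, p), -1), Add(-2, g, p)))
Function('Y')(N) = Add(-9, Mul(-9, Pow(N, 2)))
Add(Mul(-61, -30), Function('Y')(Function('G')(-2, 3))) = Add(Mul(-61, -30), Add(-9, Mul(-9, Pow(Mul(Pow(Add(-2, 3), -1), Add(-2, -2, 3)), 2)))) = Add(1830, Add(-9, Mul(-9, Pow(Mul(Pow(1, -1), -1), 2)))) = Add(1830, Add(-9, Mul(-9, Pow(Mul(1, -1), 2)))) = Add(1830, Add(-9, Mul(-9, Pow(-1, 2)))) = Add(1830, Add(-9, Mul(-9, 1))) = Add(1830, Add(-9, -9)) = Add(1830, -18) = 1812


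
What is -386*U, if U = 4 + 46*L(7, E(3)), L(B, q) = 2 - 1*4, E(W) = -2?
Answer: 33968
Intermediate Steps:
L(B, q) = -2 (L(B, q) = 2 - 4 = -2)
U = -88 (U = 4 + 46*(-2) = 4 - 92 = -88)
-386*U = -386*(-88) = 33968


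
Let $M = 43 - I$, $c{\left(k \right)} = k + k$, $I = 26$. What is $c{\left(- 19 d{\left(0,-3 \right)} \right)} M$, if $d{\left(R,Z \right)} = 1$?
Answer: $-646$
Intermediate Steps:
$c{\left(k \right)} = 2 k$
$M = 17$ ($M = 43 - 26 = 17$)
$c{\left(- 19 d{\left(0,-3 \right)} \right)} M = 2 \left(\left(-19\right) 1\right) 17 = 2 \left(-19\right) 17 = \left(-38\right) 17 = -646$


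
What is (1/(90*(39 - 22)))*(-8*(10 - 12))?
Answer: 8/765 ≈ 0.010458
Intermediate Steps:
(1/(90*(39 - 22)))*(-8*(10 - 12)) = ((1/90)/17)*(-8*(-2)) = ((1/90)*(1/17))*16 = (1/1530)*16 = 8/765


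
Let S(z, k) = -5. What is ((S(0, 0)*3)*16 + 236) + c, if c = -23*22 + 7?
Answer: -503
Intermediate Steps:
c = -499 (c = -506 + 7 = -499)
((S(0, 0)*3)*16 + 236) + c = (-5*3*16 + 236) - 499 = (-15*16 + 236) - 499 = (-240 + 236) - 499 = -4 - 499 = -503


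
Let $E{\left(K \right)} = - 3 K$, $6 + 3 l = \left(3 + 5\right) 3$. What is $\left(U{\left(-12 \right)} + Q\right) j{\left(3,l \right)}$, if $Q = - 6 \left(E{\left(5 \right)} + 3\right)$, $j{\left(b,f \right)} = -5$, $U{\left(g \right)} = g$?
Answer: $-300$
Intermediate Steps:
$l = 6$ ($l = -2 + \frac{\left(3 + 5\right) 3}{3} = -2 + \frac{8 \cdot 3}{3} = -2 + \frac{1}{3} \cdot 24 = -2 + 8 = 6$)
$Q = 72$ ($Q = - 6 \left(\left(-3\right) 5 + 3\right) = - 6 \left(-15 + 3\right) = \left(-6\right) \left(-12\right) = 72$)
$\left(U{\left(-12 \right)} + Q\right) j{\left(3,l \right)} = \left(-12 + 72\right) \left(-5\right) = 60 \left(-5\right) = -300$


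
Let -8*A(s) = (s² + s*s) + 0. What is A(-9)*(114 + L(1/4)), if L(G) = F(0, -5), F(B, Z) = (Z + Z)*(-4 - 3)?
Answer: -3726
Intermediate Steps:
F(B, Z) = -14*Z (F(B, Z) = (2*Z)*(-7) = -14*Z)
A(s) = -s²/4 (A(s) = -((s² + s*s) + 0)/8 = -((s² + s²) + 0)/8 = -(2*s² + 0)/8 = -s²/4)
L(G) = 70 (L(G) = -14*(-5) = 70)
A(-9)*(114 + L(1/4)) = (-¼*(-9)²)*(114 + 70) = -¼*81*184 = -81/4*184 = -3726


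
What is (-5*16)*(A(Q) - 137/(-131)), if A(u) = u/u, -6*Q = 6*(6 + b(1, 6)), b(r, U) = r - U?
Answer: -21440/131 ≈ -163.66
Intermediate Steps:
Q = -1 (Q = -(6 + (1 - 1*6)) = -(6 + (1 - 6)) = -(6 - 5) = -1 ≈ -1.0000)
A(u) = 1
(-5*16)*(A(Q) - 137/(-131)) = (-5*16)*(1 - 137/(-131)) = -80*(1 - 137*(-1/131)) = -80*(1 + 137/131) = -80*268/131 = -21440/131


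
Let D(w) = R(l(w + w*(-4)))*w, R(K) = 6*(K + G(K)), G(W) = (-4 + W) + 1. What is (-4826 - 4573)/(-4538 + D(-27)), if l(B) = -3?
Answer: 9399/3080 ≈ 3.0516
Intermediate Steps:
G(W) = -3 + W
R(K) = -18 + 12*K (R(K) = 6*(K + (-3 + K)) = 6*(-3 + 2*K) = -18 + 12*K)
D(w) = -54*w (D(w) = (-18 + 12*(-3))*w = (-18 - 36)*w = -54*w)
(-4826 - 4573)/(-4538 + D(-27)) = (-4826 - 4573)/(-4538 - 54*(-27)) = -9399/(-4538 + 1458) = -9399/(-3080) = -9399*(-1/3080) = 9399/3080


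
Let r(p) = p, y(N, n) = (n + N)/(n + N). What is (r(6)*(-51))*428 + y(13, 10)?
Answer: -130967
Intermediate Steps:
y(N, n) = 1 (y(N, n) = (N + n)/(N + n) = 1)
(r(6)*(-51))*428 + y(13, 10) = (6*(-51))*428 + 1 = -306*428 + 1 = -130968 + 1 = -130967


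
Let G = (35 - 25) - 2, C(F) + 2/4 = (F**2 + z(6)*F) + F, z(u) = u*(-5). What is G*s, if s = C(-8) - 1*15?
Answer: 2244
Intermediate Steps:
z(u) = -5*u
C(F) = -1/2 + F**2 - 29*F (C(F) = -1/2 + ((F**2 + (-5*6)*F) + F) = -1/2 + ((F**2 - 30*F) + F) = -1/2 + (F**2 - 29*F) = -1/2 + F**2 - 29*F)
s = 561/2 (s = (-1/2 + (-8)**2 - 29*(-8)) - 1*15 = (-1/2 + 64 + 232) - 15 = 591/2 - 15 = 561/2 ≈ 280.50)
G = 8 (G = 10 - 2 = 8)
G*s = 8*(561/2) = 2244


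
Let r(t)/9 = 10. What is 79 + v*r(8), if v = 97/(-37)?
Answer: -5807/37 ≈ -156.95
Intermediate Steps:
v = -97/37 (v = 97*(-1/37) = -97/37 ≈ -2.6216)
r(t) = 90 (r(t) = 9*10 = 90)
79 + v*r(8) = 79 - 97/37*90 = 79 - 8730/37 = -5807/37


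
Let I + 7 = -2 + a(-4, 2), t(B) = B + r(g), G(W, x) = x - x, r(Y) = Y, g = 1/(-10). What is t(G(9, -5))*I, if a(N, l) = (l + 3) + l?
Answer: ⅕ ≈ 0.20000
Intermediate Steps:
g = -⅒ ≈ -0.10000
a(N, l) = 3 + 2*l (a(N, l) = (3 + l) + l = 3 + 2*l)
G(W, x) = 0
t(B) = -⅒ + B (t(B) = B - ⅒ = -⅒ + B)
I = -2 (I = -7 + (-2 + (3 + 2*2)) = -7 + (-2 + (3 + 4)) = -7 + (-2 + 7) = -7 + 5 = -2)
t(G(9, -5))*I = (-⅒ + 0)*(-2) = -⅒*(-2) = ⅕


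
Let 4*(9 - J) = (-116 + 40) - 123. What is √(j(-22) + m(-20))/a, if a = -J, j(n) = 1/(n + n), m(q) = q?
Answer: -2*I*√9691/2585 ≈ -0.076165*I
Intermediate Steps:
j(n) = 1/(2*n)
J = 235/4 (J = 9 - ((-116 + 40) - 123)/4 = 9 - (-76 - 123)/4 = 9 - ¼*(-199) = 9 + 199/4 = 235/4 ≈ 58.750)
a = -235/4 (a = -1*235/4 = -235/4 ≈ -58.750)
√(j(-22) + m(-20))/a = √((½)/(-22) - 20)/(-235/4) = √((½)*(-1/22) - 20)*(-4/235) = √(-1/44 - 20)*(-4/235) = √(-881/44)*(-4/235) = (I*√9691/22)*(-4/235) = -2*I*√9691/2585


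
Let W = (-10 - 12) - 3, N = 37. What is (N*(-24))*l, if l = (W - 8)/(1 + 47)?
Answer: 1221/2 ≈ 610.50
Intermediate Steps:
W = -25 (W = -22 - 3 = -25)
l = -11/16 (l = (-25 - 8)/(1 + 47) = -33/48 = -33*1/48 = -11/16 ≈ -0.68750)
(N*(-24))*l = (37*(-24))*(-11/16) = -888*(-11/16) = 1221/2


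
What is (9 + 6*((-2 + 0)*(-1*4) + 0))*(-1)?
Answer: -57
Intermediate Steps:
(9 + 6*((-2 + 0)*(-1*4) + 0))*(-1) = (9 + 6*(-2*(-4) + 0))*(-1) = (9 + 6*(8 + 0))*(-1) = (9 + 6*8)*(-1) = (9 + 48)*(-1) = 57*(-1) = -57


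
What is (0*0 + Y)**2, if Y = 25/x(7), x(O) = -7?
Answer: 625/49 ≈ 12.755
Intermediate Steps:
Y = -25/7 (Y = 25/(-7) = 25*(-1/7) = -25/7 ≈ -3.5714)
(0*0 + Y)**2 = (0*0 - 25/7)**2 = (0 - 25/7)**2 = (-25/7)**2 = 625/49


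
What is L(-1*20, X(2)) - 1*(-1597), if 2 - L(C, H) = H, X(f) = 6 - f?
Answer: 1595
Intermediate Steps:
L(C, H) = 2 - H
L(-1*20, X(2)) - 1*(-1597) = (2 - (6 - 1*2)) - 1*(-1597) = (2 - (6 - 2)) + 1597 = (2 - 1*4) + 1597 = (2 - 4) + 1597 = -2 + 1597 = 1595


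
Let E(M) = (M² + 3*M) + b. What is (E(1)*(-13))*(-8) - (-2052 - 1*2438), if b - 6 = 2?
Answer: 5738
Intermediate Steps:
b = 8 (b = 6 + 2 = 8)
E(M) = 8 + M² + 3*M (E(M) = (M² + 3*M) + 8 = 8 + M² + 3*M)
(E(1)*(-13))*(-8) - (-2052 - 1*2438) = ((8 + 1² + 3*1)*(-13))*(-8) - (-2052 - 1*2438) = ((8 + 1 + 3)*(-13))*(-8) - (-2052 - 2438) = (12*(-13))*(-8) - 1*(-4490) = -156*(-8) + 4490 = 1248 + 4490 = 5738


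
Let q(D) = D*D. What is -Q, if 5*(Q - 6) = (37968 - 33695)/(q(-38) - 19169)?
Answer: -527477/88625 ≈ -5.9518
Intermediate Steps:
q(D) = D²
Q = 527477/88625 (Q = 6 + ((37968 - 33695)/((-38)² - 19169))/5 = 6 + (4273/(1444 - 19169))/5 = 6 + (4273/(-17725))/5 = 6 + (4273*(-1/17725))/5 = 6 + (⅕)*(-4273/17725) = 6 - 4273/88625 = 527477/88625 ≈ 5.9518)
-Q = -1*527477/88625 = -527477/88625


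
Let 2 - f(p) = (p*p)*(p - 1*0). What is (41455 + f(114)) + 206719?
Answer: -1233368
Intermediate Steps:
f(p) = 2 - p³ (f(p) = 2 - p*p*(p - 1*0) = 2 - p²*(p + 0) = 2 - p²*p = 2 - p³)
(41455 + f(114)) + 206719 = (41455 + (2 - 1*114³)) + 206719 = (41455 + (2 - 1*1481544)) + 206719 = (41455 + (2 - 1481544)) + 206719 = (41455 - 1481542) + 206719 = -1440087 + 206719 = -1233368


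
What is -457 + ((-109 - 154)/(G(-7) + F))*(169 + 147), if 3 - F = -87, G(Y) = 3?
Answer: -125609/93 ≈ -1350.6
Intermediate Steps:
F = 90 (F = 3 - 1*(-87) = 3 + 87 = 90)
-457 + ((-109 - 154)/(G(-7) + F))*(169 + 147) = -457 + ((-109 - 154)/(3 + 90))*(169 + 147) = -457 - 263/93*316 = -457 - 83108/93 = -125609/93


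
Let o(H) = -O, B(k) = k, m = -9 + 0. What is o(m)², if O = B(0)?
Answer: 0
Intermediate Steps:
m = -9
O = 0
o(H) = 0 (o(H) = -1*0 = 0)
o(m)² = 0² = 0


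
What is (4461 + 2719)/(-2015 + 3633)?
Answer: 3590/809 ≈ 4.4376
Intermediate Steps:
(4461 + 2719)/(-2015 + 3633) = 7180/1618 = 7180*(1/1618) = 3590/809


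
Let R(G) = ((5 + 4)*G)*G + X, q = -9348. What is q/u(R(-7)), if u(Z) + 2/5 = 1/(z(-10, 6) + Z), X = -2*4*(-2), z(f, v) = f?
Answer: 20892780/889 ≈ 23501.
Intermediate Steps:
X = 16 (X = -8*(-2) = 16)
R(G) = 16 + 9*G² (R(G) = ((5 + 4)*G)*G + 16 = (9*G)*G + 16 = 9*G² + 16 = 16 + 9*G²)
u(Z) = -⅖ + 1/(-10 + Z)
q/u(R(-7)) = -9348*5*(-10 + (16 + 9*(-7)²))/(25 - 2*(16 + 9*(-7)²)) = -9348*5*(-10 + (16 + 9*49))/(25 - 2*(16 + 9*49)) = -9348*5*(-10 + (16 + 441))/(25 - 2*(16 + 441)) = -9348*5*(-10 + 457)/(25 - 2*457) = -9348*2235/(25 - 914) = -9348/((⅕)*(1/447)*(-889)) = -9348/(-889/2235) = -9348*(-2235/889) = 20892780/889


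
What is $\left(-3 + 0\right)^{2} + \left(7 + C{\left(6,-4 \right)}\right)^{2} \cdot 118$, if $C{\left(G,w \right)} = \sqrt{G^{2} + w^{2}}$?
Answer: $11927 + 3304 \sqrt{13} \approx 23840.0$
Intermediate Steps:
$\left(-3 + 0\right)^{2} + \left(7 + C{\left(6,-4 \right)}\right)^{2} \cdot 118 = \left(-3 + 0\right)^{2} + \left(7 + \sqrt{6^{2} + \left(-4\right)^{2}}\right)^{2} \cdot 118 = \left(-3\right)^{2} + \left(7 + \sqrt{36 + 16}\right)^{2} \cdot 118 = 9 + \left(7 + \sqrt{52}\right)^{2} \cdot 118 = 9 + \left(7 + 2 \sqrt{13}\right)^{2} \cdot 118 = 9 + 118 \left(7 + 2 \sqrt{13}\right)^{2}$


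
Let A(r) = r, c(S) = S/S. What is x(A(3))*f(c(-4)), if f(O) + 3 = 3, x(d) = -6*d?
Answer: 0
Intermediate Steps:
c(S) = 1
f(O) = 0 (f(O) = -3 + 3 = 0)
x(A(3))*f(c(-4)) = -6*3*0 = -18*0 = 0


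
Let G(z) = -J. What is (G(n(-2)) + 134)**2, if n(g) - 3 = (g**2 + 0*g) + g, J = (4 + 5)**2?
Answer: 2809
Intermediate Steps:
J = 81 (J = 9**2 = 81)
n(g) = 3 + g + g**2 (n(g) = 3 + ((g**2 + 0*g) + g) = 3 + ((g**2 + 0) + g) = 3 + (g**2 + g) = 3 + (g + g**2) = 3 + g + g**2)
G(z) = -81 (G(z) = -1*81 = -81)
(G(n(-2)) + 134)**2 = (-81 + 134)**2 = 53**2 = 2809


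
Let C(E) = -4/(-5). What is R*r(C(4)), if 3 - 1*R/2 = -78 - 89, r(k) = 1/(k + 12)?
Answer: 425/16 ≈ 26.563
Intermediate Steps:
C(E) = ⅘ (C(E) = -4*(-⅕) = ⅘)
r(k) = 1/(12 + k)
R = 340 (R = 6 - 2*(-78 - 89) = 6 - 2*(-167) = 6 + 334 = 340)
R*r(C(4)) = 340/(12 + ⅘) = 340/(64/5) = 340*(5/64) = 425/16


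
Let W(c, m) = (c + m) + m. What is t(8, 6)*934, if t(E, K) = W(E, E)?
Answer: 22416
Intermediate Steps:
W(c, m) = c + 2*m
t(E, K) = 3*E (t(E, K) = E + 2*E = 3*E)
t(8, 6)*934 = (3*8)*934 = 24*934 = 22416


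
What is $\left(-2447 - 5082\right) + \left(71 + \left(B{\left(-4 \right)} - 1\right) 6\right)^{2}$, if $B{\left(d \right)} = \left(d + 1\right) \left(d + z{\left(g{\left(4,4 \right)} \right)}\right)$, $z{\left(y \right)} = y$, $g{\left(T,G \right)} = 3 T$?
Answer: $-1288$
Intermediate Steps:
$B{\left(d \right)} = \left(1 + d\right) \left(12 + d\right)$ ($B{\left(d \right)} = \left(d + 1\right) \left(d + 3 \cdot 4\right) = \left(1 + d\right) \left(d + 12\right) = \left(1 + d\right) \left(12 + d\right)$)
$\left(-2447 - 5082\right) + \left(71 + \left(B{\left(-4 \right)} - 1\right) 6\right)^{2} = \left(-2447 - 5082\right) + \left(71 + \left(\left(12 + \left(-4\right)^{2} + 13 \left(-4\right)\right) - 1\right) 6\right)^{2} = -7529 + \left(71 + \left(\left(12 + 16 - 52\right) - 1\right) 6\right)^{2} = -7529 + \left(71 + \left(-24 - 1\right) 6\right)^{2} = -7529 + \left(71 - 150\right)^{2} = -7529 + \left(-79\right)^{2} = -7529 + 6241 = -1288$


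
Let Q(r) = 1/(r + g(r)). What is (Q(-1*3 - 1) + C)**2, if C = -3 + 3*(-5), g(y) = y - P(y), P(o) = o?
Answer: 5329/16 ≈ 333.06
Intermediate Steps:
g(y) = 0 (g(y) = y - y = 0)
Q(r) = 1/r (Q(r) = 1/(r + 0) = 1/r)
C = -18 (C = -3 - 15 = -18)
(Q(-1*3 - 1) + C)**2 = (1/(-1*3 - 1) - 18)**2 = (1/(-3 - 1) - 18)**2 = (1/(-4) - 18)**2 = (-1/4 - 18)**2 = (-73/4)**2 = 5329/16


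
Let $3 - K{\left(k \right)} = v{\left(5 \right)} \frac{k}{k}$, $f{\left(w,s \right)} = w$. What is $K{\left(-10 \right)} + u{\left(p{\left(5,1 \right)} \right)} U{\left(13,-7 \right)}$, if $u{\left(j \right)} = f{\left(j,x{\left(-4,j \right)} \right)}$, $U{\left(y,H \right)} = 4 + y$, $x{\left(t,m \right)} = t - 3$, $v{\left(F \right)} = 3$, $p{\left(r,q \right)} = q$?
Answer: $17$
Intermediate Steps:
$x{\left(t,m \right)} = -3 + t$
$u{\left(j \right)} = j$
$K{\left(k \right)} = 0$ ($K{\left(k \right)} = 3 - 3 \frac{k}{k} = 3 - 3 \cdot 1 = 3 - 3 = 0$)
$K{\left(-10 \right)} + u{\left(p{\left(5,1 \right)} \right)} U{\left(13,-7 \right)} = 0 + 1 \left(4 + 13\right) = 0 + 1 \cdot 17 = 0 + 17 = 17$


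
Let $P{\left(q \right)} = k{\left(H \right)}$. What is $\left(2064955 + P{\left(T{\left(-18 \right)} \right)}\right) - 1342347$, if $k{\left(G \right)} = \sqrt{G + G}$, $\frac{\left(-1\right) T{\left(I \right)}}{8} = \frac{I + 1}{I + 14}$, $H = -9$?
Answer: $722608 + 3 i \sqrt{2} \approx 7.2261 \cdot 10^{5} + 4.2426 i$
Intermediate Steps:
$T{\left(I \right)} = - \frac{8 \left(1 + I\right)}{14 + I}$ ($T{\left(I \right)} = - 8 \frac{I + 1}{I + 14} = - 8 \frac{1 + I}{14 + I} = - \frac{8 \left(1 + I\right)}{14 + I}$)
$k{\left(G \right)} = \sqrt{2} \sqrt{G}$ ($k{\left(G \right)} = \sqrt{2 G} = \sqrt{2} \sqrt{G}$)
$P{\left(q \right)} = 3 i \sqrt{2}$ ($P{\left(q \right)} = \sqrt{2} \sqrt{-9} = \sqrt{2} \cdot 3 i = 3 i \sqrt{2}$)
$\left(2064955 + P{\left(T{\left(-18 \right)} \right)}\right) - 1342347 = \left(2064955 + 3 i \sqrt{2}\right) - 1342347 = 722608 + 3 i \sqrt{2}$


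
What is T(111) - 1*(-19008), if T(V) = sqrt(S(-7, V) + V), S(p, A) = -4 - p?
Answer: 19008 + sqrt(114) ≈ 19019.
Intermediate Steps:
T(V) = sqrt(3 + V) (T(V) = sqrt((-4 - 1*(-7)) + V) = sqrt((-4 + 7) + V) = sqrt(3 + V))
T(111) - 1*(-19008) = sqrt(3 + 111) - 1*(-19008) = sqrt(114) + 19008 = 19008 + sqrt(114)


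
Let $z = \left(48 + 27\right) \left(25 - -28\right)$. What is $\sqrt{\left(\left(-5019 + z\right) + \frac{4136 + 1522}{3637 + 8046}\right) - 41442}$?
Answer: $\frac{18 i \sqrt{17898005510}}{11683} \approx 206.12 i$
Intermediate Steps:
$z = 3975$ ($z = 75 \left(25 + 28\right) = 75 \cdot 53 = 3975$)
$\sqrt{\left(\left(-5019 + z\right) + \frac{4136 + 1522}{3637 + 8046}\right) - 41442} = \sqrt{\left(\left(-5019 + 3975\right) + \frac{4136 + 1522}{3637 + 8046}\right) - 41442} = \sqrt{\left(-1044 + \frac{5658}{11683}\right) - 41442} = \sqrt{- \frac{12191394}{11683} - 41442} = \sqrt{- \frac{496358280}{11683}} = \frac{18 i \sqrt{17898005510}}{11683}$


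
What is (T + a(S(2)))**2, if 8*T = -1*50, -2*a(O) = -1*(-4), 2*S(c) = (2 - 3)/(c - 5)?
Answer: 1089/16 ≈ 68.063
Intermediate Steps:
S(c) = -1/(2*(-5 + c)) (S(c) = ((2 - 3)/(c - 5))/2 = (-1/(-5 + c))/2 = -1/(2*(-5 + c)))
a(O) = -2 (a(O) = -(-1)*(-4)/2 = -1/2*4 = -2)
T = -25/4 (T = (-1*50)/8 = (1/8)*(-50) = -25/4 ≈ -6.2500)
(T + a(S(2)))**2 = (-25/4 - 2)**2 = (-33/4)**2 = 1089/16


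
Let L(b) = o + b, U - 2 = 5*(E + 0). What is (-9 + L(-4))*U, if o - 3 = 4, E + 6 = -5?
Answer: 318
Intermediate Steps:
E = -11 (E = -6 - 5 = -11)
U = -53 (U = 2 + 5*(-11 + 0) = 2 + 5*(-11) = 2 - 55 = -53)
o = 7 (o = 3 + 4 = 7)
L(b) = 7 + b
(-9 + L(-4))*U = (-9 + (7 - 4))*(-53) = (-9 + 3)*(-53) = -6*(-53) = 318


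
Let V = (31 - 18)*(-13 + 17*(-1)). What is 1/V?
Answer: -1/390 ≈ -0.0025641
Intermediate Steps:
V = -390 (V = 13*(-13 - 17) = 13*(-30) = -390)
1/V = 1/(-390) = -1/390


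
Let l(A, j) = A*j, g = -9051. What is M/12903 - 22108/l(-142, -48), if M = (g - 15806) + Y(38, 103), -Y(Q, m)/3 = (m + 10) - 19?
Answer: -1654373/318648 ≈ -5.1918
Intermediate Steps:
Y(Q, m) = 27 - 3*m (Y(Q, m) = -3*((m + 10) - 19) = -3*((10 + m) - 19) = -3*(-9 + m) = 27 - 3*m)
M = -25139 (M = (-9051 - 15806) + (27 - 3*103) = -24857 + (27 - 309) = -24857 - 282 = -25139)
M/12903 - 22108/l(-142, -48) = -25139/12903 - 22108/((-142*(-48))) = -25139*1/12903 - 22108/6816 = -1093/561 - 22108*1/6816 = -1093/561 - 5527/1704 = -1654373/318648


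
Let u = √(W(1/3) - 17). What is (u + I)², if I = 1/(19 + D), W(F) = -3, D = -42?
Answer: (-1 + 46*I*√5)²/529 ≈ -19.998 - 0.38888*I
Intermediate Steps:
u = 2*I*√5 (u = √(-3 - 17) = √(-20) = 2*I*√5 ≈ 4.4721*I)
I = -1/23 (I = 1/(19 - 42) = 1/(-23) = -1/23 ≈ -0.043478)
(u + I)² = (2*I*√5 - 1/23)² = (-1/23 + 2*I*√5)²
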